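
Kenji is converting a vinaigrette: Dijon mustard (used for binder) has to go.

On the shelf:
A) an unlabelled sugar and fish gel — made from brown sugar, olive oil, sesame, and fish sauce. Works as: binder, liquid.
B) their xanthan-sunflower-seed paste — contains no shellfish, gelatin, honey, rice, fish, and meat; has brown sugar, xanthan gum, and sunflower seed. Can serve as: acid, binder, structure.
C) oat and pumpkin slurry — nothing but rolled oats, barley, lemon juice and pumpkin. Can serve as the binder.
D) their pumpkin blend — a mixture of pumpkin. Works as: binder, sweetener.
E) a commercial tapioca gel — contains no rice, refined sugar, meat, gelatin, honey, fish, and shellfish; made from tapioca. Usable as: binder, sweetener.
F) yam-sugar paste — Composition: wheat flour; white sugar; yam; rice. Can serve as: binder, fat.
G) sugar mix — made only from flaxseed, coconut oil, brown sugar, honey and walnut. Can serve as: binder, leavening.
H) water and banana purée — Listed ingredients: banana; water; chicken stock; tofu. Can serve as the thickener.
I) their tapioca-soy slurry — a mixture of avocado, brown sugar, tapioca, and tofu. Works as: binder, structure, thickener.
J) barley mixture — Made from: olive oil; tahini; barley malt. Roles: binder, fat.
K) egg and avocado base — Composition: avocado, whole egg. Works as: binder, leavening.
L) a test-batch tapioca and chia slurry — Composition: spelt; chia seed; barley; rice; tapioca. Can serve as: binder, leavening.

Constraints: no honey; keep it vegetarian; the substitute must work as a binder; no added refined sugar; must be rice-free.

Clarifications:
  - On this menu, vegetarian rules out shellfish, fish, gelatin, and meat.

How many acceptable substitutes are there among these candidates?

A: has fish sauce, so not vegetarian; has brown sugar, so not no-added-sugar — reject
B: has brown sugar, so not no-added-sugar — out
C: all constraints satisfied — OK
D: vegetarian, no refined sugar — keep
E: works as a binder, no refined sugar, vegetarian — valid
F: has white sugar, so not no-added-sugar; has rice, so not rice-free — out
G: has brown sugar, so not no-added-sugar; has honey, so not honey-free — out
H: not usable as a binder; has chicken stock, so not vegetarian — out
I: has brown sugar, so not no-added-sugar — no
J: only barley malt, tahini and olive oil; none excluded — keep
K: no refined sugar, no honey — keep
L: has rice, so not rice-free — reject

5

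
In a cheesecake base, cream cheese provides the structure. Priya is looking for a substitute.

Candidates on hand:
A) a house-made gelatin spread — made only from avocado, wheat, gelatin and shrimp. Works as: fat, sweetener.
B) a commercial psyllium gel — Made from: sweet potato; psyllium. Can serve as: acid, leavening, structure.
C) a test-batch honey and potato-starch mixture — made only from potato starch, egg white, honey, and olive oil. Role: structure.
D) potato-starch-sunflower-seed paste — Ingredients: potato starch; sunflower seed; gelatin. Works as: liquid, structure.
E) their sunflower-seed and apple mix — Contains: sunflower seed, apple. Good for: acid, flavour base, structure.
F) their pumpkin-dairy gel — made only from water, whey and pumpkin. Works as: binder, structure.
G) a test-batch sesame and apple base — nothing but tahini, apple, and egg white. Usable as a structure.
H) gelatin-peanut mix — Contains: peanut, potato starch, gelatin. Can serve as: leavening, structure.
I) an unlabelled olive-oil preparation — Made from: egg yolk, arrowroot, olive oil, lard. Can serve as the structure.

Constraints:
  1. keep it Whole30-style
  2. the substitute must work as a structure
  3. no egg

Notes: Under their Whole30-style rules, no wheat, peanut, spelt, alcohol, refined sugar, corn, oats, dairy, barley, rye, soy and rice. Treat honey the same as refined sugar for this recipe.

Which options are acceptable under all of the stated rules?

A: not usable as a structure; has wheat, so not Whole30-style — no
B: only psyllium and sweet potato; none excluded — OK
C: has honey, so not Whole30-style; has egg white, so not egg-free — no
D: only gelatin, potato starch, and sunflower seed; none excluded — valid
E: only sunflower seed and apple; none excluded — OK
F: has whey, so not Whole30-style — no
G: has egg white, so not egg-free — out
H: has peanut, so not Whole30-style — out
I: has egg yolk, so not egg-free — reject

B, D, E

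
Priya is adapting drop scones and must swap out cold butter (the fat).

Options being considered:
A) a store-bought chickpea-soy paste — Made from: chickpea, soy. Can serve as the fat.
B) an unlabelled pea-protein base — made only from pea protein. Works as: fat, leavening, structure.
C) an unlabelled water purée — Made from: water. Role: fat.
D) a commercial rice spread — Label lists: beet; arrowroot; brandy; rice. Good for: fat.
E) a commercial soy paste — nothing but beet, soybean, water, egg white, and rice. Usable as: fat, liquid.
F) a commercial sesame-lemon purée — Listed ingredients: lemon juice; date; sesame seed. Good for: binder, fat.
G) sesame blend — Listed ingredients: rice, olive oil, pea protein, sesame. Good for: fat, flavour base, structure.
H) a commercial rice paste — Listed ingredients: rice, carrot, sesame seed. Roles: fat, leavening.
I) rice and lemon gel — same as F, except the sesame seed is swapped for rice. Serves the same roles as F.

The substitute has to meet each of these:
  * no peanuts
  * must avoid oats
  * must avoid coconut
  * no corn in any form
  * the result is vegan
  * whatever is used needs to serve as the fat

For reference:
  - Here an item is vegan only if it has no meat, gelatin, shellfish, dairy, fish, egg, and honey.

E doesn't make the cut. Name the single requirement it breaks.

usable as a fat: satisfied
vegan: has egg white — fails
oat-free: satisfied
peanut-free: satisfied
corn-free: satisfied
coconut-free: satisfied

vegan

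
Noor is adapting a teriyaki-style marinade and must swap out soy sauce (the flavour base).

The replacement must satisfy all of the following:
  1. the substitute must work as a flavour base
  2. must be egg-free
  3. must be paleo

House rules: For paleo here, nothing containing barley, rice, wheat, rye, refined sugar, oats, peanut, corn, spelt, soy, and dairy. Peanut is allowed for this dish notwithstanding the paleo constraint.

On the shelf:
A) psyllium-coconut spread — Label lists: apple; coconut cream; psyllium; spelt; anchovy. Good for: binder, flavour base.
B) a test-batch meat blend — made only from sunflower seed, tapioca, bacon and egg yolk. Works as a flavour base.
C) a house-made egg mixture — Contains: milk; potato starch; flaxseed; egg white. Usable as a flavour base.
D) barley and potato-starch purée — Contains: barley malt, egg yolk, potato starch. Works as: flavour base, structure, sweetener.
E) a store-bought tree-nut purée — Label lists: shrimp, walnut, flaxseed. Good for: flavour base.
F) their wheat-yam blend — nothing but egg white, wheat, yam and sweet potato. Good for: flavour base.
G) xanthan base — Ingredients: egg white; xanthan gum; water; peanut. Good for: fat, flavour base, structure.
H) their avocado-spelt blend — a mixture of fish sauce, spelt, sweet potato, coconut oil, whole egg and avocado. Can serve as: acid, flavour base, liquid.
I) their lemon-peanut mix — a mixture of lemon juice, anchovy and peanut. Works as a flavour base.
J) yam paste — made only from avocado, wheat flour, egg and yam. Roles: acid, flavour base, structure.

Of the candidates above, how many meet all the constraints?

2

A: has spelt, so not paleo — reject
B: has egg yolk, so not egg-free — no
C: has milk, so not paleo; has egg white, so not egg-free — out
D: has barley malt, so not paleo; has egg yolk, so not egg-free — no
E: nothing on the exclusion list — OK
F: has wheat, so not paleo; has egg white, so not egg-free — out
G: has egg white, so not egg-free — out
H: has spelt, so not paleo; has whole egg, so not egg-free — reject
I: peanut is permitted under the paleo carve-out; nothing else excluded — valid
J: has wheat flour, so not paleo; has egg, so not egg-free — reject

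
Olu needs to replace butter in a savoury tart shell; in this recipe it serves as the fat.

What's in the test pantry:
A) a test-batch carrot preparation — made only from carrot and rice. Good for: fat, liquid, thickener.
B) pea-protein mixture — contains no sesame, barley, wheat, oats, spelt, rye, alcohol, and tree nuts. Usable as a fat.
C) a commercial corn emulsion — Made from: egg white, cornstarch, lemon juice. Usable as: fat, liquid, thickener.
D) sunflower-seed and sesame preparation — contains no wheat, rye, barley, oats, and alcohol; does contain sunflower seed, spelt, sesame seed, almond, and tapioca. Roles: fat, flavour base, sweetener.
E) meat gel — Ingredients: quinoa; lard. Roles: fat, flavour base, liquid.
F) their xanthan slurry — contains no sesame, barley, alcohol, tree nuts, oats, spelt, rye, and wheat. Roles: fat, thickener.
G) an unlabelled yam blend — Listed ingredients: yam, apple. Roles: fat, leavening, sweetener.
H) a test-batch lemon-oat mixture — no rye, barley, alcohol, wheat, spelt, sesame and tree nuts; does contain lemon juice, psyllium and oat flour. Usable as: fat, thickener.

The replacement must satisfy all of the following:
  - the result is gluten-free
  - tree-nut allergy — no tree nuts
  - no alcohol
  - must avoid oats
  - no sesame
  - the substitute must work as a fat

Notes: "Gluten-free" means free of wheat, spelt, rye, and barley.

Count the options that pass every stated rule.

A: all constraints satisfied — keep
B: works as a fat, no oats, gluten-free — valid
C: nothing on the exclusion list — valid
D: has spelt, so not gluten-free; has sesame seed, so not sesame-free (and 1 more) — no
E: only lard and quinoa; none excluded — valid
F: works as a fat, no oats, no alcohol — OK
G: nothing on the exclusion list — keep
H: has oat flour, so not oat-free — reject

6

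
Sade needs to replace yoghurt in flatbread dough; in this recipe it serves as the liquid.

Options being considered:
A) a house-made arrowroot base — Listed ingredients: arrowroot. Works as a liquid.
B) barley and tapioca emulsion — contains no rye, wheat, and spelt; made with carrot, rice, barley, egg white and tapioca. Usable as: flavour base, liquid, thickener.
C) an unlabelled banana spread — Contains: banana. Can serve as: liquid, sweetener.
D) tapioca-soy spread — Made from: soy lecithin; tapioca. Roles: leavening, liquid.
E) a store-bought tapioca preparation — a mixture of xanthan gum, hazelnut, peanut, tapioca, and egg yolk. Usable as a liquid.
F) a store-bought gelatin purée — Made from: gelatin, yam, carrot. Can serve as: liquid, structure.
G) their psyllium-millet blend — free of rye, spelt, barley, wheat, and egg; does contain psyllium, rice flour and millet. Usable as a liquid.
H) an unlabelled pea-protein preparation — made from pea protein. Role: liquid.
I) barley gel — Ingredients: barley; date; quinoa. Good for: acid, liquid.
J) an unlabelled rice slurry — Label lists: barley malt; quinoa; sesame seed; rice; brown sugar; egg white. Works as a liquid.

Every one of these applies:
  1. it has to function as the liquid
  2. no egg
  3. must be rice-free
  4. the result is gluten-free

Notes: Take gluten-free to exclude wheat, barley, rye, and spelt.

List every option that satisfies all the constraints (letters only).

A: only arrowroot; none excluded — valid
B: has barley, so not gluten-free; has egg white, so not egg-free (and 1 more) — no
C: every rule checks out — valid
D: only soy lecithin and tapioca; none excluded — OK
E: has egg yolk, so not egg-free — reject
F: gluten-free, no rice — keep
G: has rice flour, so not rice-free — out
H: all constraints satisfied — OK
I: has barley, so not gluten-free — no
J: has barley malt, so not gluten-free; has egg white, so not egg-free (and 1 more) — out

A, C, D, F, H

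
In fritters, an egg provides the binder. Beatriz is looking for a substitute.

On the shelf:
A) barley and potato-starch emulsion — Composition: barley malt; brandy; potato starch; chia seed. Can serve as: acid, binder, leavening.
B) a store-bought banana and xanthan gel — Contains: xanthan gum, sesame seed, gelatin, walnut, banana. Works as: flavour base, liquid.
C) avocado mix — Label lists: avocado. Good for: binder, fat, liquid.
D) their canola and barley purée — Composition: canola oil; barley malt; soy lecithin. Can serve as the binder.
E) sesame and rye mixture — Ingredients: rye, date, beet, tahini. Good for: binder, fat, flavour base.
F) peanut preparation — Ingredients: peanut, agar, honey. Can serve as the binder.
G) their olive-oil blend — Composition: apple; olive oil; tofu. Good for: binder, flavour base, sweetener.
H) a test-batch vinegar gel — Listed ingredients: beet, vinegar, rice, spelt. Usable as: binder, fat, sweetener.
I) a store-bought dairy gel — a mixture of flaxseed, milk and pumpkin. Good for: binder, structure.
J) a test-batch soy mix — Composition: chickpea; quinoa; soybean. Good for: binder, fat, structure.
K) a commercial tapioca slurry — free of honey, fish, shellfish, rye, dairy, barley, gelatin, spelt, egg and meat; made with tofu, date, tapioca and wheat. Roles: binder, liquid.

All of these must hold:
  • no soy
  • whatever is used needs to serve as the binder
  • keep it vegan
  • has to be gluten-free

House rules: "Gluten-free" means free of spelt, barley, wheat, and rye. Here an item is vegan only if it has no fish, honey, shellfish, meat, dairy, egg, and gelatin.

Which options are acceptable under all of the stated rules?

A: has barley malt, so not gluten-free — reject
B: not usable as a binder; has gelatin, so not vegan — no
C: all constraints satisfied — keep
D: has barley malt, so not gluten-free; has soy lecithin, so not soy-free — out
E: has rye, so not gluten-free — reject
F: has honey, so not vegan — out
G: has tofu, so not soy-free — out
H: has spelt, so not gluten-free — reject
I: has milk, so not vegan — out
J: has soybean, so not soy-free — no
K: has wheat, so not gluten-free; has tofu, so not soy-free — reject

C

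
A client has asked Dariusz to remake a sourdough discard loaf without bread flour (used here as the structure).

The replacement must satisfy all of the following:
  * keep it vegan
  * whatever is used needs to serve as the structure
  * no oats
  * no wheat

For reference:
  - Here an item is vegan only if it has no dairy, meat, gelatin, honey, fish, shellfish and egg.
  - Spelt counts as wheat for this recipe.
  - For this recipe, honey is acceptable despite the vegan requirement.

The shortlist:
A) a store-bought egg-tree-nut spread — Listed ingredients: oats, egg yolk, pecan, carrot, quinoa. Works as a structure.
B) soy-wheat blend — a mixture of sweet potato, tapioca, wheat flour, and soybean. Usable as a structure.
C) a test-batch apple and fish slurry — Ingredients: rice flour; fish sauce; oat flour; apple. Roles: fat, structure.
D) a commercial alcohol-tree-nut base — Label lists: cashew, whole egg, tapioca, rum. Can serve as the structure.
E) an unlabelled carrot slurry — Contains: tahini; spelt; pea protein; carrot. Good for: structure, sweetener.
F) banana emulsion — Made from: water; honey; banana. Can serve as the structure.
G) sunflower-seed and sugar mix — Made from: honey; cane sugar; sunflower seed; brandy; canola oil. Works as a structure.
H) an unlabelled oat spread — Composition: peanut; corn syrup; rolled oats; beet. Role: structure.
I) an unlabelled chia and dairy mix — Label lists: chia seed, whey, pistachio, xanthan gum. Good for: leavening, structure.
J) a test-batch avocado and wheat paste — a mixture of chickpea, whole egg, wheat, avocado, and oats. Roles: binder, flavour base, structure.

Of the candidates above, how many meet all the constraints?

A: has egg yolk, so not vegan; has oats, so not oat-free — no
B: has wheat flour, so not wheat-free — reject
C: has fish sauce, so not vegan; has oat flour, so not oat-free — out
D: has whole egg, so not vegan — out
E: has spelt, so not wheat-free — reject
F: honey is permitted under the vegan carve-out; nothing else excluded — valid
G: honey is permitted under the vegan carve-out; nothing else excluded — valid
H: has rolled oats, so not oat-free — out
I: has whey, so not vegan — reject
J: has whole egg, so not vegan; has wheat, so not wheat-free (and 1 more) — no

2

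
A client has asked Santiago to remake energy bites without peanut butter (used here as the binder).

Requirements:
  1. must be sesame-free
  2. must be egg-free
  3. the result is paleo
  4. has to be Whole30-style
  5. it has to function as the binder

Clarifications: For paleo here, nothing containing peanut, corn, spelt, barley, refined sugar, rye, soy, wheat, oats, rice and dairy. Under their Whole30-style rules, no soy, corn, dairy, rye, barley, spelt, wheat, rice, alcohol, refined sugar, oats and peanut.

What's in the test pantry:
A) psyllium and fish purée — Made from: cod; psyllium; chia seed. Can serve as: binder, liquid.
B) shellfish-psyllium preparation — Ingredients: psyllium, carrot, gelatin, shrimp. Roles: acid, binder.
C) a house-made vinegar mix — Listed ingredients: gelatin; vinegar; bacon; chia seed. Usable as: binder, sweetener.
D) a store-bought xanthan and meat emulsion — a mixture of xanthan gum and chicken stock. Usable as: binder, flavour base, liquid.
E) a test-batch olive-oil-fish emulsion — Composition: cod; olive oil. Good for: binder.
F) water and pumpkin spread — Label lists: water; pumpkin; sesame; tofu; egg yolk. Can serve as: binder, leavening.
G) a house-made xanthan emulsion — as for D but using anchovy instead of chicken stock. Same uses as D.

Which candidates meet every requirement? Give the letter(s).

A, B, C, D, E, G

A: works as a binder, Whole30-style, paleo — OK
B: gelatin and shrimp etc. — none of it excluded — keep
C: gelatin and bacon etc. — none of it excluded — valid
D: works as a binder, Whole30-style, no sesame — keep
E: paleo, Whole30-style — OK
F: has tofu, so not paleo; has tofu, so not Whole30-style (and 2 more) — reject
G: works as a binder, paleo, Whole30-style — valid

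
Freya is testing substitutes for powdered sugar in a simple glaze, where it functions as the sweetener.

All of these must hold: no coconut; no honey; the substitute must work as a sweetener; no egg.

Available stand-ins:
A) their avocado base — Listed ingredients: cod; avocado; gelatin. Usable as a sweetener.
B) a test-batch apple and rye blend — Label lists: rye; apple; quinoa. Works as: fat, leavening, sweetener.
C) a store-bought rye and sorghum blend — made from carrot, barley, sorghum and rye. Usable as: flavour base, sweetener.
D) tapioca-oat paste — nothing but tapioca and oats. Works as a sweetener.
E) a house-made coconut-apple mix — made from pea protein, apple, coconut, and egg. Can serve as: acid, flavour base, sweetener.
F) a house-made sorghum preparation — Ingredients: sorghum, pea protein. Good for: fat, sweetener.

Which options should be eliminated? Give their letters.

A: no coconut, no honey — keep
B: only rye, apple and quinoa; none excluded — valid
C: barley and rye etc. — none of it excluded — keep
D: nothing on the exclusion list — keep
E: has coconut, so not coconut-free; has egg, so not egg-free — out
F: works as a sweetener, no honey, no coconut — keep

E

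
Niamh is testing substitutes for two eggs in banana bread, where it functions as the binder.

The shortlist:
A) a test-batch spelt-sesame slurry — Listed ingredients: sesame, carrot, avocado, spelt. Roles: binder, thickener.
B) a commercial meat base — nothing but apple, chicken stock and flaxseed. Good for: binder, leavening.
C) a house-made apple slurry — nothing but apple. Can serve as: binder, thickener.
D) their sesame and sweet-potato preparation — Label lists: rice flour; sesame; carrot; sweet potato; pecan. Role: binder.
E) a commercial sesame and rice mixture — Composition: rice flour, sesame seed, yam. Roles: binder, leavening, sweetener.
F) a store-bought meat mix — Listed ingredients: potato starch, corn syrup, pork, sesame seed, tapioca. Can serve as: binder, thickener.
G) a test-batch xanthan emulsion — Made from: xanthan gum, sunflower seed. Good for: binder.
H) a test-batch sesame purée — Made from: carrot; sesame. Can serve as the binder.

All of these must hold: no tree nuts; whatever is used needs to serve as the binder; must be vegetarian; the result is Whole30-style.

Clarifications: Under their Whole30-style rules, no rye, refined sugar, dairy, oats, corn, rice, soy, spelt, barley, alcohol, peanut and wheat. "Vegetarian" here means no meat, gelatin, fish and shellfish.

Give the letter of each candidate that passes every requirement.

A: has spelt, so not Whole30-style — out
B: has chicken stock, so not vegetarian — reject
C: only apple; none excluded — keep
D: has rice flour, so not Whole30-style; has pecan, so not tree-nut-free — reject
E: has rice flour, so not Whole30-style — reject
F: has corn syrup, so not Whole30-style; has pork, so not vegetarian — reject
G: only xanthan gum and sunflower seed; none excluded — OK
H: only sesame and carrot; none excluded — valid

C, G, H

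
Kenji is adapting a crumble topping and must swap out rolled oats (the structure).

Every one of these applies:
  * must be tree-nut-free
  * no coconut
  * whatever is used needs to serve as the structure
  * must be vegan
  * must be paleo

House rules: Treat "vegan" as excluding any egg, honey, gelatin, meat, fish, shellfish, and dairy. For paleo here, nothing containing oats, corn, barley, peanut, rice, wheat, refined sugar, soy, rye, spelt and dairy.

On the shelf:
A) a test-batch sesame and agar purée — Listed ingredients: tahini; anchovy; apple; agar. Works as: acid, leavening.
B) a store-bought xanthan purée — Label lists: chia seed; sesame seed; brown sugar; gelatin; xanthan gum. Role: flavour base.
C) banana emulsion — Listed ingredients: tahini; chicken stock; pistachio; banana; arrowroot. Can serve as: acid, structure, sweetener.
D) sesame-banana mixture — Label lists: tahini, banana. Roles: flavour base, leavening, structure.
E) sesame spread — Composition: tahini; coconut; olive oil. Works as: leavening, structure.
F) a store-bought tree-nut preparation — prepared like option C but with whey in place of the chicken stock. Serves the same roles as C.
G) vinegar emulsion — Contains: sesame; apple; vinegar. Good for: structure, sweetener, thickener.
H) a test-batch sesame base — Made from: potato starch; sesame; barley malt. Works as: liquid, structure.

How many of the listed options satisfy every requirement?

A: not usable as a structure; has anchovy, so not vegan — no
B: not usable as a structure; has gelatin, so not vegan (and 1 more) — out
C: has chicken stock, so not vegan; has pistachio, so not tree-nut-free — reject
D: every rule checks out — keep
E: has coconut, so not coconut-free — reject
F: has whey, so not vegan; has whey, so not paleo (and 1 more) — out
G: all constraints satisfied — valid
H: has barley malt, so not paleo — reject

2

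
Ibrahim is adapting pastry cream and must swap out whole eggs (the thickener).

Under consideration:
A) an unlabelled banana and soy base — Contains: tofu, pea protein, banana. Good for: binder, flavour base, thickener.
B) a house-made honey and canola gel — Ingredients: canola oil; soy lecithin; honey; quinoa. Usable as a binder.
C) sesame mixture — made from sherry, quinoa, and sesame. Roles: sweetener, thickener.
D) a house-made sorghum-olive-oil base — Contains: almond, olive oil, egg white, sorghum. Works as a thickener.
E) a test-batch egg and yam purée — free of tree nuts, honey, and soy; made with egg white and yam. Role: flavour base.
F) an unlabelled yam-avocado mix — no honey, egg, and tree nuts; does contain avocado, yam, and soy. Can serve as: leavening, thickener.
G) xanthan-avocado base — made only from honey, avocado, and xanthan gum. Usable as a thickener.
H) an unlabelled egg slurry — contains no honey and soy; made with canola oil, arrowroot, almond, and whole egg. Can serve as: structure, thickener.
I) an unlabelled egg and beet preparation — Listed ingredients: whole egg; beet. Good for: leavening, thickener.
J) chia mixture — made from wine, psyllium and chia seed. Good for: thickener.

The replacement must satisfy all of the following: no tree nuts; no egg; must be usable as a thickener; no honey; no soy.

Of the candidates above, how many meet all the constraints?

2

A: has tofu, so not soy-free — no
B: not usable as a thickener; has soy lecithin, so not soy-free (and 1 more) — out
C: nothing on the exclusion list — keep
D: has almond, so not tree-nut-free; has egg white, so not egg-free — reject
E: not usable as a thickener; has egg white, so not egg-free — reject
F: has soy, so not soy-free — reject
G: has honey, so not honey-free — reject
H: has almond, so not tree-nut-free; has whole egg, so not egg-free — out
I: has whole egg, so not egg-free — reject
J: all constraints satisfied — keep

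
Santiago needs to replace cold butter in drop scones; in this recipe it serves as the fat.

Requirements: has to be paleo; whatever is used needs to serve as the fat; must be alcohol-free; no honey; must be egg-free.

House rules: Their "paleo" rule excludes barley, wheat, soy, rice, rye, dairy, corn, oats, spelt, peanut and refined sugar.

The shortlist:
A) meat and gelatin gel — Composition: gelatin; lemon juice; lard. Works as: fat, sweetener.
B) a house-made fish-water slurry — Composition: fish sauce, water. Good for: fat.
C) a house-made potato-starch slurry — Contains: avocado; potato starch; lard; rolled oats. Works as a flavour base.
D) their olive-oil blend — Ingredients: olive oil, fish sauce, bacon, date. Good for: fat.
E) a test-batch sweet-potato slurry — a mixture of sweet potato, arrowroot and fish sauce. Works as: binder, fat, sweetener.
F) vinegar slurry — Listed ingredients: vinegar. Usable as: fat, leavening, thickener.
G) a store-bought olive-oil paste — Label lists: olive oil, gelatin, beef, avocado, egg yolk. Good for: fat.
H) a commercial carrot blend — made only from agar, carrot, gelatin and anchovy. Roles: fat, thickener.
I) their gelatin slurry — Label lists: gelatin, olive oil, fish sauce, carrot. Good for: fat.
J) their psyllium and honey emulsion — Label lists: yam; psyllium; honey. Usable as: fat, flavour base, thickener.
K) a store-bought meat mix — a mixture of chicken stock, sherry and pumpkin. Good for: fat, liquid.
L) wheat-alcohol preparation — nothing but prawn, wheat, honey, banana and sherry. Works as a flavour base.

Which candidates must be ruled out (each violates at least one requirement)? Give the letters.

A: works as a fat, paleo, no alcohol — valid
B: only fish sauce and water; none excluded — OK
C: not usable as a fat; has rolled oats, so not paleo — out
D: fish sauce and bacon etc. — none of it excluded — valid
E: works as a fat, no alcohol, paleo — valid
F: only vinegar; none excluded — OK
G: has egg yolk, so not egg-free — no
H: no honey, paleo — OK
I: works as a fat, no egg, no honey — keep
J: has honey, so not honey-free — out
K: has sherry, so not alcohol-free — reject
L: not usable as a fat; has wheat, so not paleo (and 2 more) — reject

C, G, J, K, L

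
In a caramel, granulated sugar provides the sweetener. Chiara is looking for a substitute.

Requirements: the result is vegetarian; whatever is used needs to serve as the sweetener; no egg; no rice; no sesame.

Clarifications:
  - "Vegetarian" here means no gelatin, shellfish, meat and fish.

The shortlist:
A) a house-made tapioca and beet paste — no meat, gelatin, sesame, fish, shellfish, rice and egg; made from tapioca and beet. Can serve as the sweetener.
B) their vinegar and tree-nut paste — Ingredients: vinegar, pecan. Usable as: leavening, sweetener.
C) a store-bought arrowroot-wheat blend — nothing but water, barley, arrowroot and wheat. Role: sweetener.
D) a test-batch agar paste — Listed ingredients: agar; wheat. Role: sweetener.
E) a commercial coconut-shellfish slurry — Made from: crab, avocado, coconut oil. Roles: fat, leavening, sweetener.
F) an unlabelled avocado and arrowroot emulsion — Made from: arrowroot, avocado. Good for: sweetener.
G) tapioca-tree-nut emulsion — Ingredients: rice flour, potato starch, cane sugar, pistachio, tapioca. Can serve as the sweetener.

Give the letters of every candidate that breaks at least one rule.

E, G

A: works as a sweetener, no rice, vegetarian — valid
B: no egg, no sesame — OK
C: barley and wheat etc. — none of it excluded — keep
D: no rice, no egg — keep
E: has crab, so not vegetarian — no
F: works as a sweetener, no rice, no egg — keep
G: has rice flour, so not rice-free — no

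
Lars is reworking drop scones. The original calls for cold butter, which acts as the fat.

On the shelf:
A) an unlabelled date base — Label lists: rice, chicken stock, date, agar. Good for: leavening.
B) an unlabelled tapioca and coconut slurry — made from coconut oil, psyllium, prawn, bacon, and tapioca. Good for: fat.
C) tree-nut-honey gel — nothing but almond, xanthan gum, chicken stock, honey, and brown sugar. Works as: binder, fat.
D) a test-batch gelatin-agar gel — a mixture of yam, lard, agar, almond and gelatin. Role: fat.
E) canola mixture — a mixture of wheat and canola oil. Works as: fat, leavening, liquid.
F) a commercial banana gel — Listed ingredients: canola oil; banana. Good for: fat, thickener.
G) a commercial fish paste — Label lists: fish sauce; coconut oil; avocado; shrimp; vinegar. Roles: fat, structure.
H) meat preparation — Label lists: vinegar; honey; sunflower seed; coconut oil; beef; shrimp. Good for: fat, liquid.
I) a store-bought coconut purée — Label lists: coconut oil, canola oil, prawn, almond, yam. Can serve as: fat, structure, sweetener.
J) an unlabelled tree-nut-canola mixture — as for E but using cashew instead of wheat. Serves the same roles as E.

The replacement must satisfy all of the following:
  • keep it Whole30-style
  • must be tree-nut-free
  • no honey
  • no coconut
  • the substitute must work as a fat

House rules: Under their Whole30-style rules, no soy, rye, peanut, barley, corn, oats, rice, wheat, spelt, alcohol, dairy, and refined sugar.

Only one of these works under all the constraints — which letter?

F

A: not usable as a fat; has rice, so not Whole30-style — reject
B: has coconut oil, so not coconut-free — no
C: has brown sugar, so not Whole30-style; has honey, so not honey-free (and 1 more) — reject
D: has almond, so not tree-nut-free — no
E: has wheat, so not Whole30-style — no
F: only banana and canola oil; none excluded — valid
G: has coconut oil, so not coconut-free — no
H: has coconut oil, so not coconut-free; has honey, so not honey-free — no
I: has coconut oil, so not coconut-free; has almond, so not tree-nut-free — out
J: has cashew, so not tree-nut-free — out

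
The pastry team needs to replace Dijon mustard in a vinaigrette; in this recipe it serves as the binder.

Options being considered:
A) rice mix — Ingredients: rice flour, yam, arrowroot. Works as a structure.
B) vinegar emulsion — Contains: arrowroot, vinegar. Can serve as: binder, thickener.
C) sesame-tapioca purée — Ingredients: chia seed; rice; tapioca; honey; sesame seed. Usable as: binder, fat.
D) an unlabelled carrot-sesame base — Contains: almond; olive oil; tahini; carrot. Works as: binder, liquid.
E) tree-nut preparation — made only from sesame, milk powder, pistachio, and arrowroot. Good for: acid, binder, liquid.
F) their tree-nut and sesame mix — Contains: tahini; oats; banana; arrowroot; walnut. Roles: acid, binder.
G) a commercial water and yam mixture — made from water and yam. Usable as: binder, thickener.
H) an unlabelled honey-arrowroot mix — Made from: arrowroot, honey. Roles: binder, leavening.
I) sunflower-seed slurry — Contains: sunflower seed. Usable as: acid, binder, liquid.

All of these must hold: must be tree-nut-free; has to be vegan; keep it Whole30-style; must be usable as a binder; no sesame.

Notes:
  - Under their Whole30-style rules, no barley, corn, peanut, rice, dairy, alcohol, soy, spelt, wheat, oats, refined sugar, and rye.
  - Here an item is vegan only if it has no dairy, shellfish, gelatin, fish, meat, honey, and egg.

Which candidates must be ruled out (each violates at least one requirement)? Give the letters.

A, C, D, E, F, H

A: not usable as a binder; has rice flour, so not Whole30-style — reject
B: only arrowroot and vinegar; none excluded — OK
C: has rice, so not Whole30-style; has honey, so not vegan (and 1 more) — reject
D: has almond, so not tree-nut-free; has tahini, so not sesame-free — reject
E: has milk powder, so not Whole30-style; has milk powder, so not vegan (and 2 more) — reject
F: has oats, so not Whole30-style; has walnut, so not tree-nut-free (and 1 more) — out
G: every rule checks out — valid
H: has honey, so not vegan — no
I: only sunflower seed; none excluded — valid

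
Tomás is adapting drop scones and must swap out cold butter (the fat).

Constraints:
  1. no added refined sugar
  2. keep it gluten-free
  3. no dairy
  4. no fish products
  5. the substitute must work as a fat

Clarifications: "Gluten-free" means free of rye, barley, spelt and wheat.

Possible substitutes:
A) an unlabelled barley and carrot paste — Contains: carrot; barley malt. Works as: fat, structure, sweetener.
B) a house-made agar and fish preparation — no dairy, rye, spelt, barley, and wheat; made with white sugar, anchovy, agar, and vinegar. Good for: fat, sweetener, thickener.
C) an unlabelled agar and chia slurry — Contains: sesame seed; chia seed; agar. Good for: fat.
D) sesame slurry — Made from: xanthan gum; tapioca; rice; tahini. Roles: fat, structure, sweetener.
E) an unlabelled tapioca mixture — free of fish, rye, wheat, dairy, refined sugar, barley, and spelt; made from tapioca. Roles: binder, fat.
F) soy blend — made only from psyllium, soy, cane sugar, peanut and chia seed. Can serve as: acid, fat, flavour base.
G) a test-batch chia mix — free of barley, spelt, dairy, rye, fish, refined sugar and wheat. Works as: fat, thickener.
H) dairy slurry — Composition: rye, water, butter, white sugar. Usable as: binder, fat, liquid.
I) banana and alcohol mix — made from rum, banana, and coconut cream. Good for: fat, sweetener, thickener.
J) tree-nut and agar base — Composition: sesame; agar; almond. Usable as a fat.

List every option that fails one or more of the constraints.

A, B, F, H

A: has barley malt, so not gluten-free — no
B: has anchovy, so not fish-free; has white sugar, so not no-added-sugar — no
C: only sesame seed, agar, and chia seed; none excluded — valid
D: every rule checks out — keep
E: nothing on the exclusion list — keep
F: has cane sugar, so not no-added-sugar — reject
G: all constraints satisfied — OK
H: has rye, so not gluten-free; has white sugar, so not no-added-sugar (and 1 more) — reject
I: no refined sugar, no dairy — OK
J: only sesame, almond, and agar; none excluded — keep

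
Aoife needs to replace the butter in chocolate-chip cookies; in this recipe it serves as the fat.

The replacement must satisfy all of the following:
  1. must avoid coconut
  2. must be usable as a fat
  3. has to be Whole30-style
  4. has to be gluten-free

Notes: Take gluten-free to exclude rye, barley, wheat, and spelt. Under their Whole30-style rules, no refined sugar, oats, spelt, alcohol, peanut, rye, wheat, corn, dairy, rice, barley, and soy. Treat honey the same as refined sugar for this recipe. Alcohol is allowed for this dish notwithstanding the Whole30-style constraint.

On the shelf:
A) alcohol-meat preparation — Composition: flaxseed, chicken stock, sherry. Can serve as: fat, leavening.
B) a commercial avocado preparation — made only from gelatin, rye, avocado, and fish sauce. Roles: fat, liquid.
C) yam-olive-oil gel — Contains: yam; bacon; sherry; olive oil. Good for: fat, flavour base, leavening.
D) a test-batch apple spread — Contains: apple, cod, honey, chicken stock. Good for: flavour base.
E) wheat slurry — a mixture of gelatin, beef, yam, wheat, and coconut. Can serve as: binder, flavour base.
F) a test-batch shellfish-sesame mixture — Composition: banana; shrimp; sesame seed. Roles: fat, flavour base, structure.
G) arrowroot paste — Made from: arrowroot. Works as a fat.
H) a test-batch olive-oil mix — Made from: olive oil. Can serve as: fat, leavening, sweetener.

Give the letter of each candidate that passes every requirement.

A, C, F, G, H

A: alcohol is permitted under the Whole30-style carve-out; nothing else excluded — valid
B: has rye, so not gluten-free; has rye, so not Whole30-style — reject
C: alcohol is permitted under the Whole30-style carve-out; nothing else excluded — OK
D: not usable as a fat; has honey, so not Whole30-style — no
E: not usable as a fat; has wheat, so not gluten-free (and 2 more) — reject
F: only sesame seed, shrimp and banana; none excluded — valid
G: only arrowroot; none excluded — OK
H: works as a fat, no coconut, gluten-free — OK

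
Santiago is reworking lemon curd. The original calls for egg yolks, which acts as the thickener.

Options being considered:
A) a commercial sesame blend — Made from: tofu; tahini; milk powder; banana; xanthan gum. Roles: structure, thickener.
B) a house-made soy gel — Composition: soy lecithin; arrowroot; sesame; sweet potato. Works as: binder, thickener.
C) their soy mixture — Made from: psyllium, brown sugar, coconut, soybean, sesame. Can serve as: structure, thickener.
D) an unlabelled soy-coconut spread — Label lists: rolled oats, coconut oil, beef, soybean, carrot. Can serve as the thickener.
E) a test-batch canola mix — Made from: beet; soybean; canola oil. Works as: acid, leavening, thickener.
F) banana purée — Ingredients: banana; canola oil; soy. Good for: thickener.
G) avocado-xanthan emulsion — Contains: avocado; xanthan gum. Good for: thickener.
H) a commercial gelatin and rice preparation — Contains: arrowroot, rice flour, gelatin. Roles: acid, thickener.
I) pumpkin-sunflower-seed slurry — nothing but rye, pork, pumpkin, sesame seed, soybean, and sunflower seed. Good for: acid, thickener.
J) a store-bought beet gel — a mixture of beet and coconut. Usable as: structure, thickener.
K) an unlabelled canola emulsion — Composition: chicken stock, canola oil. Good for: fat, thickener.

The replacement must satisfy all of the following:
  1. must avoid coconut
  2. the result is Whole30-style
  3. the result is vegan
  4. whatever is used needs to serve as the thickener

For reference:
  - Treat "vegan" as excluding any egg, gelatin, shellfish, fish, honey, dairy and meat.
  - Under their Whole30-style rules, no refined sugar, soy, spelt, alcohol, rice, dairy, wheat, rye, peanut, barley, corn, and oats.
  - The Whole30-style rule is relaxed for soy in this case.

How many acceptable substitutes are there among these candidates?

A: has milk powder, so not vegan; has milk powder, so not Whole30-style — no
B: soy is permitted under the Whole30-style carve-out; nothing else excluded — OK
C: has brown sugar, so not Whole30-style; has coconut, so not coconut-free — out
D: has beef, so not vegan; has rolled oats, so not Whole30-style (and 1 more) — reject
E: soy is permitted under the Whole30-style carve-out; nothing else excluded — OK
F: soy is permitted under the Whole30-style carve-out; nothing else excluded — OK
G: works as a thickener, Whole30-style, no coconut — valid
H: has gelatin, so not vegan; has rice flour, so not Whole30-style — out
I: has pork, so not vegan; has rye, so not Whole30-style — no
J: has coconut, so not coconut-free — out
K: has chicken stock, so not vegan — reject

4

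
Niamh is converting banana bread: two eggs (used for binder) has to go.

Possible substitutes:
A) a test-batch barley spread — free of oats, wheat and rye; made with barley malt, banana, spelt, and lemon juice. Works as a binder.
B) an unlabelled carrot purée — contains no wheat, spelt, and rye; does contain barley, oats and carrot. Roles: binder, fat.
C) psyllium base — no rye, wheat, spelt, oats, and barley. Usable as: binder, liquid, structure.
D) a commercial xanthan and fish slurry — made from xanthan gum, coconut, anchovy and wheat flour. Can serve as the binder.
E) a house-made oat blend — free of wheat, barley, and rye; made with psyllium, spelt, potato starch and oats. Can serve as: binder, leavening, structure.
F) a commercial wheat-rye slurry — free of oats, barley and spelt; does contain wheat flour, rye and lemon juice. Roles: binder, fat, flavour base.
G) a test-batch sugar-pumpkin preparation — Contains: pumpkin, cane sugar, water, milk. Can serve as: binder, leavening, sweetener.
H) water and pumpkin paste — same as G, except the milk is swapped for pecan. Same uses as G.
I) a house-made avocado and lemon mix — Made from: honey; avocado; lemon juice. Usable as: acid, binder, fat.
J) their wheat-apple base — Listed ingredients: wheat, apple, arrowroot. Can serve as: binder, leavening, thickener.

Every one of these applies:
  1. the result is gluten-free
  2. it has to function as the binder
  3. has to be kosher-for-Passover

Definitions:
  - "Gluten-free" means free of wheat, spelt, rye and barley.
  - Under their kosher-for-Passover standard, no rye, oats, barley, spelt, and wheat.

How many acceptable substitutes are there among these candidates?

4

A: has barley malt, so not gluten-free; has barley malt, so not kosher-for-Passover — out
B: has barley, so not gluten-free; has barley, so not kosher-for-Passover — reject
C: every rule checks out — keep
D: has wheat flour, so not gluten-free; has wheat flour, so not kosher-for-Passover — out
E: has spelt, so not gluten-free; has oats, so not kosher-for-Passover — out
F: has rye, so not gluten-free; has rye, so not kosher-for-Passover — out
G: milk and cane sugar etc. — none of it excluded — keep
H: works as a binder, gluten-free, kosher-for-Passover — keep
I: all constraints satisfied — valid
J: has wheat, so not gluten-free; has wheat, so not kosher-for-Passover — no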